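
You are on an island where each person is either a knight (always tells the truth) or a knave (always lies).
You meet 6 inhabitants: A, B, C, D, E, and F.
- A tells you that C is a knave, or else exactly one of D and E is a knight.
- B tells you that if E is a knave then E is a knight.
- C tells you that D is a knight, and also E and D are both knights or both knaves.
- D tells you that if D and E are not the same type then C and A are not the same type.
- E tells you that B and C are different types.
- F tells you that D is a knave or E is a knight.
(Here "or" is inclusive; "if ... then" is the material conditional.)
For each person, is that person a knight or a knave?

Knights: A and D. Knaves: B, C, E, and F.

Since A is a knight, "C is a knave, or else exactly one of D and E is a knight" needs to be true, which holds.
B is a knave; "if E is a knave then E is a knight" is False, as required.
C (knave): "D is a knight, and also E and D are both knights or both knaves" — False. ✓
D (knight): "if D and E are not the same type then C and A are not the same type" — true. ✓
E (knave): "B and C are different types" — False. ✓
F (knave): "D is a knave or E is a knight" — False. ✓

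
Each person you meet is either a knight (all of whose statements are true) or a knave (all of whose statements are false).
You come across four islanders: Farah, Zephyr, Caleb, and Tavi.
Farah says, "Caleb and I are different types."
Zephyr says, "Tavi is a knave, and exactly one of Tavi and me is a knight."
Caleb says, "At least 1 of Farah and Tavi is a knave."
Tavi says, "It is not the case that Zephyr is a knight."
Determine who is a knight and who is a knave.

Farah (knight): "Caleb and I are different types" — True. ✓
Zephyr is a knave, and the claim "Tavi is a knave, and exactly one of Tavi and me is a knight" is indeed false.
Caleb is a knave; "at least 1 of Farah and Tavi is a knave" is false, as required.
Tavi is a knight; "it is not the case that Zephyr is a knight" is True, as required.

Farah is a knight, Zephyr is a knave, Caleb is a knave, and Tavi is a knight.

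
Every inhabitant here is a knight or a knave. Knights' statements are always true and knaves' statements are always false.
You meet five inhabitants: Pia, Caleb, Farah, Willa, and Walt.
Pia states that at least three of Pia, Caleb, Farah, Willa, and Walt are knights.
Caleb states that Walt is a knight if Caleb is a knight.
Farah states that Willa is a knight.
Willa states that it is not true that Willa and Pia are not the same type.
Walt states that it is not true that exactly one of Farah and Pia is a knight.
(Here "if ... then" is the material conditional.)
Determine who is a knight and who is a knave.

Knights: Pia, Caleb, Farah, Willa, and Walt. Knaves: none.

Suppose Pia is a knave. Then Pia's statement "at least three of Pia, Caleb, Farah, Willa, and Walt are knights" would have to be false. Checking the 16 ways to assign the others, none is consistent with every speaker.
(For instance, with Caleb=knight, Farah=knight, Willa=knight, Walt=knight, Pia's claim "at least three of Pia, Caleb, Farah, Willa, and Walt are knights" comes out true where it would need to be false.)
So Pia must be a knight, making "at least three of Pia, Caleb, Farah, Willa, and Walt are knights" true. Taking Pia=knight, Caleb=knight, Farah=knight, Willa=knight, Walt=knight, each remaining statement checks out:
  Caleb (knight): "Walt is a knight if Caleb is a knight" — true. ✓
  Farah (knight): "Willa is a knight" — true. ✓
  Willa (knight): "it is not true that Willa and Pia are not the same type" — true. ✓
  Walt (knight): "it is not true that exactly one of Farah and Pia is a knight" — true. ✓
This is the unique consistent assignment.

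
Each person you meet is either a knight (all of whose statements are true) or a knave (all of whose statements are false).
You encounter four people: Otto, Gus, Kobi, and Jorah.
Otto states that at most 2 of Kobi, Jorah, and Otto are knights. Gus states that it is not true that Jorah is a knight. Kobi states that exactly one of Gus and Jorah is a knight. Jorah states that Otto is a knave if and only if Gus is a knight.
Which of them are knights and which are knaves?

Knights: Otto, Gus, and Kobi. Knaves: Jorah.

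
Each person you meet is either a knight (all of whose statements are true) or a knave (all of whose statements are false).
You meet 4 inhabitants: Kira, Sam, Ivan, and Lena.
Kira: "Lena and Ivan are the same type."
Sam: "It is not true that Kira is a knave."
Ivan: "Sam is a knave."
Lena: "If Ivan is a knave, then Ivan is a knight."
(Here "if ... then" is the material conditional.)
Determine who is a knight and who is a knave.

Knights: Kira and Sam. Knaves: Ivan and Lena.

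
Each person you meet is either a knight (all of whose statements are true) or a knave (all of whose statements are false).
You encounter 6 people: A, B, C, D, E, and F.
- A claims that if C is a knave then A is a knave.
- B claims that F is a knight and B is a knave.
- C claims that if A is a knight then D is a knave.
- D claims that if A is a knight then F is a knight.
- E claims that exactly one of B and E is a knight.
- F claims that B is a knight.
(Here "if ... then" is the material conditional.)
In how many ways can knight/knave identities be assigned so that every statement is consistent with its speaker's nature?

2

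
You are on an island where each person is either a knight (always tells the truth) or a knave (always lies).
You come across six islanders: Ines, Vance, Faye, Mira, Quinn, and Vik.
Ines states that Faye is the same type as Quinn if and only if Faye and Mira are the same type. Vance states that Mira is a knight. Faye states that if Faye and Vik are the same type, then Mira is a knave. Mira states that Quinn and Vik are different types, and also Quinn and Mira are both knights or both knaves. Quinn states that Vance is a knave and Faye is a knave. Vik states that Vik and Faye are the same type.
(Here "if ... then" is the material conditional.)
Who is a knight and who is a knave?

Ines is a knight, Vance is a knave, Faye is a knight, Mira is a knave, Quinn is a knave, and Vik is a knave.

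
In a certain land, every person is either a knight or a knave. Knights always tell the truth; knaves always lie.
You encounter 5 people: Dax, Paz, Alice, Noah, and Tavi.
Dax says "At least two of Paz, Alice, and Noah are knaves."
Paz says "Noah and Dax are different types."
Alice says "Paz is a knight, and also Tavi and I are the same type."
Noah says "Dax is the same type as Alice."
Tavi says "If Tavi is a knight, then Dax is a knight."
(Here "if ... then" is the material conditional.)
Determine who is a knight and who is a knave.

Knights: Dax, Paz, and Tavi. Knaves: Alice and Noah.

Suppose Dax is a knave. Then Dax's statement "at least two of Paz, Alice, and Noah are knaves" would have to be false. Checking the 16 ways to assign the others, none is consistent with every speaker.
(For instance, with Paz=knight, Alice=knave, Noah=knave, Tavi=knight, Dax's claim "at least two of Paz, Alice, and Noah are knaves" comes out true where it would need to be false.)
So Dax must be a knight, making "at least two of Paz, Alice, and Noah are knaves" true. Taking Dax=knight, Paz=knight, Alice=knave, Noah=knave, Tavi=knight, each remaining statement checks out:
  Paz (knight): "Noah and Dax are different types" — true. ✓
  Alice (knave): "Paz is a knight, and also Tavi and I are the same type" — false. ✓
  Noah (knave): "Dax is the same type as Alice" — false. ✓
  Tavi (knight): "if Tavi is a knight, then Dax is a knight" — true. ✓
This is the unique consistent assignment.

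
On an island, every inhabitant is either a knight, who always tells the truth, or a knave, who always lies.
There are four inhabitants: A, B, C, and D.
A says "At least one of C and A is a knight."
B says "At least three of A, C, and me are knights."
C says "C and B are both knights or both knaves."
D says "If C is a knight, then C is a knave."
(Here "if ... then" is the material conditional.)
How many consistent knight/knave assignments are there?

1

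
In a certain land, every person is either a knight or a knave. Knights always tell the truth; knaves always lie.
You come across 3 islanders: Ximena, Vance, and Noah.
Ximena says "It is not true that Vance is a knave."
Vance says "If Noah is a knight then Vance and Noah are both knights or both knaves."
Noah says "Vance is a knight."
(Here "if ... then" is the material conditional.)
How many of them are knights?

The unique consistent assignment is Ximena=knight, Vance=knight, Noah=knight.
That has 3 knights.

3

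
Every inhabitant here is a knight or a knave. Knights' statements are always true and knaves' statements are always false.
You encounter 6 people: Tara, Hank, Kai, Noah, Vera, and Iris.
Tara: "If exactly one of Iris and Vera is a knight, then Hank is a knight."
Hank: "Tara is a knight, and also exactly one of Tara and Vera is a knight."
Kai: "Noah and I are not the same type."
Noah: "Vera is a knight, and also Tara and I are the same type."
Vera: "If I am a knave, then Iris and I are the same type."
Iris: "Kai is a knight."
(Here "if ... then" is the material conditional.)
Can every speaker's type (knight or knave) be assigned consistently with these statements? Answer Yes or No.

One consistent assignment: Tara=knight, Hank=knight, Kai=knight, Noah=knave, Vera=knave, Iris=knight.

Yes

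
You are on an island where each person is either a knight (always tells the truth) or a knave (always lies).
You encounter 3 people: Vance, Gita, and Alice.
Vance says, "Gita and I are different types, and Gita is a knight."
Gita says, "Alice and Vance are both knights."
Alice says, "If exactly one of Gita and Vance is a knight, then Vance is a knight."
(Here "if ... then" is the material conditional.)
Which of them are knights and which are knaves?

Since Vance is a knave, "Gita and I are different types, and Gita is a knight" needs to be false, which holds.
Gita is a knave; "Alice and Vance are both knights" is false, as required.
Alice is a knight; "if exactly one of Gita and Vance is a knight, then Vance is a knight" is true, as required.

Vance is a knave, Gita is a knave, and Alice is a knight.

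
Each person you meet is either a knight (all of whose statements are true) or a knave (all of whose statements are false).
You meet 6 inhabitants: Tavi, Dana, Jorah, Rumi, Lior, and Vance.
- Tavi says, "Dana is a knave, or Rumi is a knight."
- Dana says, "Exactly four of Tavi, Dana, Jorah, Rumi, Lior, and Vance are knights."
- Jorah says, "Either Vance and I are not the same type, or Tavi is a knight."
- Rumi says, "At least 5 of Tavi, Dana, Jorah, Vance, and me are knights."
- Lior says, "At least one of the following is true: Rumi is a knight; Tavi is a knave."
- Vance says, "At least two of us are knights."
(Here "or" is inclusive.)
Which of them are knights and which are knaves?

Tavi (knight): "Dana is a knave, or Rumi is a knight" — true. ✓
Since Dana is a knave, "exactly four of Tavi, Dana, Jorah, Rumi, Lior, and Vance are knights" needs to be false, which holds.
Jorah is a knight; "either Vance and I are not the same type, or Tavi is a knight" is true, as required.
Rumi (knave): "at least 5 of Tavi, Dana, Jorah, Vance, and me are knights" — false. ✓
Lior is a knave; "at least one of the following is true: Rumi is a knight; Tavi is a knave" is false, as required.
Vance is a knight, so "at least two of us are knights" must be true — and it is.

Tavi is a knight, Dana is a knave, Jorah is a knight, Rumi is a knave, Lior is a knave, and Vance is a knight.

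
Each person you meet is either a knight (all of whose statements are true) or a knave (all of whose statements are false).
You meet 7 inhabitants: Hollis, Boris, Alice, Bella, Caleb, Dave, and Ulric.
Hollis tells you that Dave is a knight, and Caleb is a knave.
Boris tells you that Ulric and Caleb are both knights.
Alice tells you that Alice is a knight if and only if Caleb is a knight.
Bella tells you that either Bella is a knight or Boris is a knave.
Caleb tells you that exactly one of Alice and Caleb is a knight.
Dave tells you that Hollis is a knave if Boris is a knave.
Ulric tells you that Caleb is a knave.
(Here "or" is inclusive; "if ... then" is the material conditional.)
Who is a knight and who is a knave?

Hollis is a knave, and the claim "Dave is a knight, and Caleb is a knave" is indeed false.
Boris is a knave, so "Ulric and Caleb are both knights" must be false — and it is.
Alice is a knave; "Alice is a knight if and only if Caleb is a knight" is false, as required.
Bella (knight): "either Bella is a knight or Boris is a knave" — true. ✓
Since Caleb is a knight, "exactly one of Alice and Caleb is a knight" needs to be true, which holds.
Dave (knight): "Hollis is a knave if Boris is a knave" — true. ✓
Ulric (knave): "Caleb is a knave" — false. ✓

Hollis is a knave, Boris is a knave, Alice is a knave, Bella is a knight, Caleb is a knight, Dave is a knight, and Ulric is a knave.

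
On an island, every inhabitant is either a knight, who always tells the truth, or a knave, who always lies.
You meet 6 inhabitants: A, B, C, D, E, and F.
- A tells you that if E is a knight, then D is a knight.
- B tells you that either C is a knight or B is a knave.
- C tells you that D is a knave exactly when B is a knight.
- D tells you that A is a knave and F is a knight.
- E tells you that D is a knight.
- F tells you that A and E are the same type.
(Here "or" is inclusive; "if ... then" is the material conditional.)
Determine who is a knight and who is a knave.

Since A is a knight, "if E is a knight, then D is a knight" needs to be True, which holds.
B is a knight, and the claim "either C is a knight or B is a knave" is indeed True.
C is a knight; "D is a knave exactly when B is a knight" is True, as required.
Since D is a knave, "A is a knave and F is a knight" needs to be False, which holds.
E is a knave, and the claim "D is a knight" is indeed False.
F is a knave, so "A and E are the same type" must be False — and it is.

A is a knight, B is a knight, C is a knight, D is a knave, E is a knave, and F is a knave.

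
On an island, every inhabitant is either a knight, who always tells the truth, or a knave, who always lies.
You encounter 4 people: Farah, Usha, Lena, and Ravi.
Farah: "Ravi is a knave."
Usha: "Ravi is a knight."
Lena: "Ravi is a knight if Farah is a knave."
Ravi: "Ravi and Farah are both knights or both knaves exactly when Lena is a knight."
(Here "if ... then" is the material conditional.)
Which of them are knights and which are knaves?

Farah is a knight, Usha is a knave, Lena is a knight, and Ravi is a knave.

As a knight, Farah's statement "Ravi is a knave" should be true; it is.
Usha is a knave, so "Ravi is a knight" must be False — and it is.
Lena (knight): "Ravi is a knight if Farah is a knave" — true. ✓
Ravi is a knave, and the claim "Ravi and Farah are both knights or both knaves exactly when Lena is a knight" is indeed False.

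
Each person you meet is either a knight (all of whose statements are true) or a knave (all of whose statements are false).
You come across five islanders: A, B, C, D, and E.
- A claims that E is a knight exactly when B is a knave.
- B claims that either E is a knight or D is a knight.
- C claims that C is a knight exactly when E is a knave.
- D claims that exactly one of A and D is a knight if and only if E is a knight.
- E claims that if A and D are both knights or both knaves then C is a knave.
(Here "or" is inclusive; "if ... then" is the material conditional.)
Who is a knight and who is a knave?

A is a knight, B is a knight, C is a knight, D is a knight, and E is a knave.

Suppose A is a knave. Then A's statement "E is a knight exactly when B is a knave" would have to be false. Checking the 16 ways to assign the others, none is consistent with every speaker.
(For instance, with B=knight, C=knight, D=knight, E=knave, A's claim "E is a knight exactly when B is a knave" comes out true where it would need to be false.)
So A must be a knight, making "E is a knight exactly when B is a knave" true. Taking A=knight, B=knight, C=knight, D=knight, E=knave, each remaining statement checks out:
  B (knight): "either E is a knight or D is a knight" — true. ✓
  C (knight): "C is a knight exactly when E is a knave" — true. ✓
  D (knight): "exactly one of A and D is a knight if and only if E is a knight" — true. ✓
  E (knave): "if A and D are both knights or both knaves then C is a knave" — false. ✓
This is the unique consistent assignment.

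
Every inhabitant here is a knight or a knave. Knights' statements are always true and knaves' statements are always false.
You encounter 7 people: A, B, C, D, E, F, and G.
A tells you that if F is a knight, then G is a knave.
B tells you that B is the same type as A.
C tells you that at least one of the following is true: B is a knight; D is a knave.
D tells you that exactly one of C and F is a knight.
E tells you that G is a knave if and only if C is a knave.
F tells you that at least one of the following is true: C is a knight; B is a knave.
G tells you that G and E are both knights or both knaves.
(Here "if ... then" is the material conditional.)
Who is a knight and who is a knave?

Knights: A, D, E, and F. Knaves: B, C, and G.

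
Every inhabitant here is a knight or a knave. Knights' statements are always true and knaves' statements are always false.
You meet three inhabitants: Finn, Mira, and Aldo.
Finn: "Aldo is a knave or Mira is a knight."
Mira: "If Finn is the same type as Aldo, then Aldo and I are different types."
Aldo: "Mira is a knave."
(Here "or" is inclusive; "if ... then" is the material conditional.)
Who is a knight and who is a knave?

Suppose Finn is a knave. Then Finn's statement "Aldo is a knave or Mira is a knight" would have to be false. Checking the 4 ways to assign the others, none is consistent with every speaker.
(For instance, with Mira=knight, Aldo=knave, Finn's claim "Aldo is a knave or Mira is a knight" comes out true where it would need to be false.)
So Finn must be a knight, making "Aldo is a knave or Mira is a knight" true. Taking Finn=knight, Mira=knight, Aldo=knave, each remaining statement checks out:
  Mira (knight): "if Finn is the same type as Aldo, then Aldo and I are different types" — true. ✓
  Aldo (knave): "Mira is a knave" — false. ✓
This is the unique consistent assignment.

Finn is a knight, Mira is a knight, and Aldo is a knave.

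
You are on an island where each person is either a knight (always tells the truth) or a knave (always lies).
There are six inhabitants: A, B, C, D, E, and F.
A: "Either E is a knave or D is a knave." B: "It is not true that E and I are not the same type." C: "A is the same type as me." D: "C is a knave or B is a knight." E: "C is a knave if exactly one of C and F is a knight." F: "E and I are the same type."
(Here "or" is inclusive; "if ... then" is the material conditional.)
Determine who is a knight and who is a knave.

Knights: A, C, E, and F. Knaves: B and D.

A is a knight, so "either E is a knave or D is a knave" must be true — and it is.
B is a knave, and the claim "it is not true that E and I are not the same type" is indeed False.
C is a knight, and the claim "A is the same type as me" is indeed true.
As a knave, D's statement "C is a knave or B is a knight" should be False; it is.
E is a knight, and the claim "C is a knave if exactly one of C and F is a knight" is indeed true.
F is a knight, so "E and I are the same type" must be true — and it is.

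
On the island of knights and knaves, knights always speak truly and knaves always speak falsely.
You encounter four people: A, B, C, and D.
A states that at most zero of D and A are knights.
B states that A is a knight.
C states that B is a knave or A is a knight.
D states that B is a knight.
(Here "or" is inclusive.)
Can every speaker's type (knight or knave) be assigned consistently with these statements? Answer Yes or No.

No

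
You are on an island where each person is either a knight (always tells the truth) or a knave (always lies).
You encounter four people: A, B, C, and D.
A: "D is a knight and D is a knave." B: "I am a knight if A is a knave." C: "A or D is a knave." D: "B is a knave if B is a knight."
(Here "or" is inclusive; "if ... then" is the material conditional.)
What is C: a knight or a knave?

C is a knight.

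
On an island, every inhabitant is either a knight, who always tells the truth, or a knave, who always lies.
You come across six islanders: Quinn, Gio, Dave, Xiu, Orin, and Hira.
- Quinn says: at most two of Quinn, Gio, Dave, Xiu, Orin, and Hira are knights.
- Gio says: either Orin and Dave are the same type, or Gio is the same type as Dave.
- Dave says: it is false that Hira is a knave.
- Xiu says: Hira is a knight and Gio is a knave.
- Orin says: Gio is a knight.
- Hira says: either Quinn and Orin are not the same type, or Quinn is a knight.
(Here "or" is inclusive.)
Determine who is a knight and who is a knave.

Quinn is a knave, Gio is a knight, Dave is a knight, Xiu is a knave, Orin is a knight, and Hira is a knight.

Since Quinn is a knave, "at most two of Quinn, Gio, Dave, Xiu, Orin, and Hira are knights" needs to be false, which holds.
Gio (knight): "either Orin and Dave are the same type, or Gio is the same type as Dave" — True. ✓
As a knight, Dave's statement "it is false that Hira is a knave" should be True; it is.
Xiu (knave): "Hira is a knight and Gio is a knave" — false. ✓
Orin (knight): "Gio is a knight" — True. ✓
Hira is a knight, so "either Quinn and Orin are not the same type, or Quinn is a knight" must be True — and it is.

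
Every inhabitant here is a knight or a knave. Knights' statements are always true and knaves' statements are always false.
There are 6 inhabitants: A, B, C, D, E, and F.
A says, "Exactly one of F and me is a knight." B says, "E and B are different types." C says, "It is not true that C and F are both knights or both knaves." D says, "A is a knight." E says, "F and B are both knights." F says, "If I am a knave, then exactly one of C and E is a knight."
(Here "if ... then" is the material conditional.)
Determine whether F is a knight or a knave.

F is a knave.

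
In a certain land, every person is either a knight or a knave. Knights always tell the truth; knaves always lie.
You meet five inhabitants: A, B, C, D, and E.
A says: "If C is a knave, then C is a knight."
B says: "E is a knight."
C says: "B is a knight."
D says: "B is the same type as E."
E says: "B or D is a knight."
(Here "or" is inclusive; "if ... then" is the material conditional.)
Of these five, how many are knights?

5

The unique consistent assignment is A=knight, B=knight, C=knight, D=knight, E=knight.
That has 5 knights.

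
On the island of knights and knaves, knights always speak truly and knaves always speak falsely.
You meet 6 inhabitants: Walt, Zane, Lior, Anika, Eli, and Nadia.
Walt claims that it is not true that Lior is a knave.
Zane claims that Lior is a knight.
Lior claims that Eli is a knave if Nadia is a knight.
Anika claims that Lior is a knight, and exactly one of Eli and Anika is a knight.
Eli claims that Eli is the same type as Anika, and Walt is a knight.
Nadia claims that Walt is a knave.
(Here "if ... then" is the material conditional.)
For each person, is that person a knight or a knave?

As a knight, Walt's statement "it is not true that Lior is a knave" should be True; it is.
As a knight, Zane's statement "Lior is a knight" should be True; it is.
Lior is a knight, and the claim "Eli is a knave if Nadia is a knight" is indeed True.
As a knight, Anika's statement "Lior is a knight, and exactly one of Eli and Anika is a knight" should be True; it is.
Eli (knave): "Eli is the same type as Anika, and Walt is a knight" — false. ✓
Nadia (knave): "Walt is a knave" — false. ✓

Knights: Walt, Zane, Lior, and Anika. Knaves: Eli and Nadia.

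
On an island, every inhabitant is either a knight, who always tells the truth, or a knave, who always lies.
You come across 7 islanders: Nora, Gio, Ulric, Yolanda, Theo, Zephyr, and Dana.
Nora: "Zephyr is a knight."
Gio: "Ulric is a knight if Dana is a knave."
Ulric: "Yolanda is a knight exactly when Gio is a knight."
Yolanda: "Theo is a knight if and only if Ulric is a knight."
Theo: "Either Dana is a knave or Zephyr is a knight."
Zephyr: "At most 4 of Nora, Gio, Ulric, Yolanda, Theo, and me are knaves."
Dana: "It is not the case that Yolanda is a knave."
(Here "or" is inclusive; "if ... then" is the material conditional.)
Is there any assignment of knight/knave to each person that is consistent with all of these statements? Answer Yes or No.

One consistent assignment: Nora=knight, Gio=knight, Ulric=knight, Yolanda=knight, Theo=knight, Zephyr=knight, Dana=knight.

Yes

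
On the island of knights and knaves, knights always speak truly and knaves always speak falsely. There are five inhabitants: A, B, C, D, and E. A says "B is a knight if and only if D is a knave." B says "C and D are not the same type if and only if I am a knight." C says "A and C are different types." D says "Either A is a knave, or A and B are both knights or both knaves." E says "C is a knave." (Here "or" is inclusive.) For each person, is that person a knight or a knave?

A is a knave, B is a knight, C is a knave, D is a knight, and E is a knight.

Suppose A is a knight. Then A's statement "B is a knight if and only if D is a knave" would have to be true. Checking the 16 ways to assign the others, none is consistent with every speaker.
(For instance, with B=knight, C=knave, D=knight, E=knight, A's claim "B is a knight if and only if D is a knave" comes out false where it would need to be true.)
So A must be a knave, making "B is a knight if and only if D is a knave" false. Taking A=knave, B=knight, C=knave, D=knight, E=knight, each remaining statement checks out:
  B (knight): "C and D are not the same type if and only if I am a knight" — true. ✓
  C (knave): "A and C are different types" — false. ✓
  D (knight): "either A is a knave, or A and B are both knights or both knaves" — true. ✓
  E (knight): "C is a knave" — true. ✓
This is the unique consistent assignment.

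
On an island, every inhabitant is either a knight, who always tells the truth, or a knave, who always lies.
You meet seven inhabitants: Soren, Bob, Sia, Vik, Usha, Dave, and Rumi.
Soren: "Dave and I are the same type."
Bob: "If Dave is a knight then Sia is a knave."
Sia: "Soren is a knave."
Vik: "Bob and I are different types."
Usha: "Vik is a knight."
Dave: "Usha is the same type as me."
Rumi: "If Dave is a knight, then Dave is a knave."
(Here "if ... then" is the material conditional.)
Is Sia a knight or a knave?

Sia is a knight.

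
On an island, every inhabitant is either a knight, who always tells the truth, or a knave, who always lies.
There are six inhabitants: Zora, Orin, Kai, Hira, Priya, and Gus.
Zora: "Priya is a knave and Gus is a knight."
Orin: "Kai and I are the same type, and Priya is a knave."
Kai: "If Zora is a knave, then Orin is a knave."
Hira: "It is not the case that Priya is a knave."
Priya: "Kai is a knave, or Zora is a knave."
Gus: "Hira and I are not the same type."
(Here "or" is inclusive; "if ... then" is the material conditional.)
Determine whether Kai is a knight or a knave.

Consistent assignments: {Zora=knight, Orin=knight, Kai=knight, Hira=knave, Priya=knave, Gus=knight}; {Zora=knight, Orin=knave, Kai=knight, Hira=knave, Priya=knave, Gus=knight}
In every consistent assignment, Kai is a knight.

Kai is a knight.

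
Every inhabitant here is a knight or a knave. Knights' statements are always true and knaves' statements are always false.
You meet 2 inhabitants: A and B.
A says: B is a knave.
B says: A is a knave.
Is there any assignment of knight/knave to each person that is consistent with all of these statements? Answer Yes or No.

Yes

One consistent assignment: A=knight, B=knave.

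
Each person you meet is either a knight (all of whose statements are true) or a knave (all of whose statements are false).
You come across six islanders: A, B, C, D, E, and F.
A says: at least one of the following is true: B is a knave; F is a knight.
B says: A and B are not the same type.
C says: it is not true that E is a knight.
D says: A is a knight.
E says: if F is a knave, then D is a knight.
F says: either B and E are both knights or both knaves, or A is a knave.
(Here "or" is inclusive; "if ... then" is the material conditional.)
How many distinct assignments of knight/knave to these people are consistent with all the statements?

0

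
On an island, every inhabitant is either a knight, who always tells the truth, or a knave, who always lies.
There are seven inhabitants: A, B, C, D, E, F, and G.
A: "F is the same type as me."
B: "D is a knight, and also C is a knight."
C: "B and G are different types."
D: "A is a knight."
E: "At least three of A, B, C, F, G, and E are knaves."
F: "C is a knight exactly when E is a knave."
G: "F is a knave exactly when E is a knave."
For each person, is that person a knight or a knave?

A is a knight, B is a knight, C is a knight, D is a knight, E is a knave, F is a knight, and G is a knave.

A is a knight, so "F is the same type as me" must be True — and it is.
Since B is a knight, "D is a knight, and also C is a knight" needs to be True, which holds.
As a knight, C's statement "B and G are different types" should be True; it is.
D is a knight, and the claim "A is a knight" is indeed True.
E (knave): "at least three of A, B, C, F, G, and E are knaves" — False. ✓
As a knight, F's statement "C is a knight exactly when E is a knave" should be True; it is.
Since G is a knave, "F is a knave exactly when E is a knave" needs to be False, which holds.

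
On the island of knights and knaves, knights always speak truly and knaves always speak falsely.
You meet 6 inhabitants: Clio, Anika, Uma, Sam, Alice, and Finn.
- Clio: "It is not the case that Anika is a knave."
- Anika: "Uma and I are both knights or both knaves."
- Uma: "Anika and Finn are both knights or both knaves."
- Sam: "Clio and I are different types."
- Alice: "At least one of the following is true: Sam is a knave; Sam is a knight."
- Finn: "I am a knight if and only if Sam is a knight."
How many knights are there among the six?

The unique consistent assignment is Clio=knave, Anika=knave, Uma=knight, Sam=knight, Alice=knight, Finn=knave.
That has 3 knights.

3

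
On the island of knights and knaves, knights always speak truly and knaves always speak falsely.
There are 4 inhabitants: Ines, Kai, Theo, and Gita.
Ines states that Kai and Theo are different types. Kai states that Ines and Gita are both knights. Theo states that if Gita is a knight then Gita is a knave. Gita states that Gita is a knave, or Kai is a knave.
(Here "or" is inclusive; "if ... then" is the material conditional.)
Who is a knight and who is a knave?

Ines is a knave, Kai is a knave, Theo is a knave, and Gita is a knight.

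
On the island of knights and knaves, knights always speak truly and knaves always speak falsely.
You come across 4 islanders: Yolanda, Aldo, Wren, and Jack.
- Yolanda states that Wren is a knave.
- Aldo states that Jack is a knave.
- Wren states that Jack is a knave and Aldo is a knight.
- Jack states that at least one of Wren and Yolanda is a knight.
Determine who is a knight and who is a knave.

As a knight, Yolanda's statement "Wren is a knave" should be True; it is.
Aldo is a knave, and the claim "Jack is a knave" is indeed False.
Wren is a knave, so "Jack is a knave and Aldo is a knight" must be False — and it is.
Jack is a knight, so "at least one of Wren and Yolanda is a knight" must be True — and it is.

Yolanda is a knight, Aldo is a knave, Wren is a knave, and Jack is a knight.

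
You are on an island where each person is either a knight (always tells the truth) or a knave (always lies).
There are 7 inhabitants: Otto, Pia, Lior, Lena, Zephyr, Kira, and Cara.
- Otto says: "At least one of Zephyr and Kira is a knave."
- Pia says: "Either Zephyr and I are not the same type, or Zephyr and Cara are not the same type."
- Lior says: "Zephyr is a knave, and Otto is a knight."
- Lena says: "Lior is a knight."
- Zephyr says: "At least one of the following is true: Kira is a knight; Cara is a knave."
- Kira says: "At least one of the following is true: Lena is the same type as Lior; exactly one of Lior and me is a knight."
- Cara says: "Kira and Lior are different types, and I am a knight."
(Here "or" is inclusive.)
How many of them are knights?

3

The unique consistent assignment is Otto=knave, Pia=knight, Lior=knave, Lena=knave, Zephyr=knight, Kira=knight, Cara=knave.
That has 3 knights.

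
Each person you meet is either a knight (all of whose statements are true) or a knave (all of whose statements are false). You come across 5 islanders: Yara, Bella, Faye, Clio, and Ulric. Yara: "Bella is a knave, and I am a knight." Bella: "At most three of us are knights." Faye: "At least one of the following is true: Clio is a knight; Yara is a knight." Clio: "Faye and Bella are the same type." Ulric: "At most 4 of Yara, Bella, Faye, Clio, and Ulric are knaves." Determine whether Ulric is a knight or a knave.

Consistent assignments: {Yara=knave, Bella=knight, Faye=knave, Clio=knave, Ulric=knight}
In every consistent assignment, Ulric is a knight.

Ulric is a knight.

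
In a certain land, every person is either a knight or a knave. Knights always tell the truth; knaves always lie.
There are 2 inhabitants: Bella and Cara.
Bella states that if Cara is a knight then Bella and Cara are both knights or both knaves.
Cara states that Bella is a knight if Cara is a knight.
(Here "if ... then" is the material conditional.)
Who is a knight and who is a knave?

As a knight, Bella's statement "if Cara is a knight then Bella and Cara are both knights or both knaves" should be true; it is.
As a knight, Cara's statement "Bella is a knight if Cara is a knight" should be true; it is.

Knights: Bella and Cara. Knaves: none.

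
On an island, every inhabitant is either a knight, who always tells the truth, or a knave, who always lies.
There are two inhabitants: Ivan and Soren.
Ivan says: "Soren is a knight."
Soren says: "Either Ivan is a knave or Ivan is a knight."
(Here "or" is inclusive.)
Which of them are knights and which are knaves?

Ivan is a knight and Soren is a knight.

Ivan is a knight, and the claim "Soren is a knight" is indeed true.
Since Soren is a knight, "either Ivan is a knave or Ivan is a knight" needs to be true, which holds.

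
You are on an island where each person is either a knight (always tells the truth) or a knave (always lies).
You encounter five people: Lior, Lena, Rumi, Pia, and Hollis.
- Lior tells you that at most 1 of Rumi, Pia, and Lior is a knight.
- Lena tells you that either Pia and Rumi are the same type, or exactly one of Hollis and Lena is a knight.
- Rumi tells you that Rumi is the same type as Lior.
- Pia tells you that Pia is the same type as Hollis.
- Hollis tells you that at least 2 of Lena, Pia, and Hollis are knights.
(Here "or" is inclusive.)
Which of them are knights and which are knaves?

Knights: Lior, Lena, and Hollis. Knaves: Rumi and Pia.

Lior is a knight, so "at most 1 of Rumi, Pia, and Lior is a knight" must be true — and it is.
Lena (knight): "either Pia and Rumi are the same type, or exactly one of Hollis and Lena is a knight" — true. ✓
Rumi is a knave; "Rumi is the same type as Lior" is False, as required.
As a knave, Pia's statement "Pia is the same type as Hollis" should be False; it is.
Hollis is a knight, and the claim "at least 2 of Lena, Pia, and Hollis are knights" is indeed true.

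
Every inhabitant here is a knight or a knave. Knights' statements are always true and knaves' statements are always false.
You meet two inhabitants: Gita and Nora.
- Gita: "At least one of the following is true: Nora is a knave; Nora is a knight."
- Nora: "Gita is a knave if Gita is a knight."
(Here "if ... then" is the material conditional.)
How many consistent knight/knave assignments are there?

Consistent assignments:
  Gita=knight, Nora=knave

1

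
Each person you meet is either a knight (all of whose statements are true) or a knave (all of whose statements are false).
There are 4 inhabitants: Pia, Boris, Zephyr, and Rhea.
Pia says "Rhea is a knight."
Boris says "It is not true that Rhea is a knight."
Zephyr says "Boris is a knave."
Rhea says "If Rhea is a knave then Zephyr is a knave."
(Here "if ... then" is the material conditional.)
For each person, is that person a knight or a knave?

Pia (knight): "Rhea is a knight" — true. ✓
Boris (knave): "it is not true that Rhea is a knight" — false. ✓
Zephyr (knight): "Boris is a knave" — true. ✓
Rhea is a knight, and the claim "if Rhea is a knave then Zephyr is a knave" is indeed true.

Pia is a knight, Boris is a knave, Zephyr is a knight, and Rhea is a knight.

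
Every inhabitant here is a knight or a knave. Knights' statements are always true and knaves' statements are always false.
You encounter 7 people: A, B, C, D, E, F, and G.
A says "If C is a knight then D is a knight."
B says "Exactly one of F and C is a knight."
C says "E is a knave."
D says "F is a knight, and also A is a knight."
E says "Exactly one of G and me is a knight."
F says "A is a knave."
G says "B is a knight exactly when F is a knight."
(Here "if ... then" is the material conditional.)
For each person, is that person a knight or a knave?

Knights: C and F. Knaves: A, B, D, E, and G.

Since A is a knave, "if C is a knight then D is a knight" needs to be false, which holds.
As a knave, B's statement "exactly one of F and C is a knight" should be false; it is.
C (knight): "E is a knave" — True. ✓
D (knave): "F is a knight, and also A is a knight" — false. ✓
As a knave, E's statement "exactly one of G and me is a knight" should be false; it is.
F is a knight, so "A is a knave" must be True — and it is.
G is a knave, so "B is a knight exactly when F is a knight" must be false — and it is.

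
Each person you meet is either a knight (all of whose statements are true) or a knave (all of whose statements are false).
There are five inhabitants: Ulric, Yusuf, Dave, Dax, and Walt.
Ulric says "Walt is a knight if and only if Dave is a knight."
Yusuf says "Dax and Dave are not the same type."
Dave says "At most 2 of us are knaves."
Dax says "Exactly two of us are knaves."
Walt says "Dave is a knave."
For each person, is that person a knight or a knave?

Ulric is a knave, Yusuf is a knave, Dave is a knave, Dax is a knave, and Walt is a knight.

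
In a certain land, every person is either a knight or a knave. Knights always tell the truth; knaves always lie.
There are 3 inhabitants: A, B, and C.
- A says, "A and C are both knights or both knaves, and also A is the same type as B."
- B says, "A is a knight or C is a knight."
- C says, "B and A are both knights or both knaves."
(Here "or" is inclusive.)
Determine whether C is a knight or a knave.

C is a knight.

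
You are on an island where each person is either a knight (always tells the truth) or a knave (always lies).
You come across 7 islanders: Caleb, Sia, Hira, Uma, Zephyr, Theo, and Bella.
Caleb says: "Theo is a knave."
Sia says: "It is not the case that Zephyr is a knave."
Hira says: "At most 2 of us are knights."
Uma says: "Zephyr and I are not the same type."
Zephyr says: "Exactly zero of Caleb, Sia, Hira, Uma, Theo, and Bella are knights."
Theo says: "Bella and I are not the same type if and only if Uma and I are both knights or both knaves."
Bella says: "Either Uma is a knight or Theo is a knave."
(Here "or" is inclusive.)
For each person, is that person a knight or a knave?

Caleb is a knight, Sia is a knave, Hira is a knave, Uma is a knight, Zephyr is a knave, Theo is a knave, and Bella is a knight.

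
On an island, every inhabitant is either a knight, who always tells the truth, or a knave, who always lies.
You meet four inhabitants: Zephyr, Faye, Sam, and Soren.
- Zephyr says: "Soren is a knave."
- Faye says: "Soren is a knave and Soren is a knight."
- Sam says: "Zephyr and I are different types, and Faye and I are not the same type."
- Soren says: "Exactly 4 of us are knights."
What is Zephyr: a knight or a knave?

Zephyr is a knight.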